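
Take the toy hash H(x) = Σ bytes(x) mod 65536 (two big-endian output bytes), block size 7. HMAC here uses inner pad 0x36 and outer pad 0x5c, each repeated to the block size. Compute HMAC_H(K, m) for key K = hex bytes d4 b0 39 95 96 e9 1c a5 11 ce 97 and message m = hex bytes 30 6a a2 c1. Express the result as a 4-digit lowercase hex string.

Key hex bytes d4 b0 39 95 96 e9 1c a5 11 ce 97 is 11 bytes > B = 7, so hash it first: H(key) = 06 08, then zero-pad to 7 bytes: K' = 06 08 00 00 00 00 00.
K' ⊕ ipad = 30 3e 36 36 36 36 36.  K' ⊕ opad = 5a 54 5c 5c 5c 5c 5c.
Inner input = (K'⊕ipad) ∥ m = 30 3e 36 36 36 36 36 ∥ 30 6a a2 c1.
Inner hash: sum = 48+62+54+54+54+54+54+48+106+162+193 = 889 → 03 79.
Outer input = (K'⊕opad) ∥ inner = 5a 54 5c 5c 5c 5c 5c ∥ 03 79.
Outer hash (tag): sum = 90+84+92+92+92+92+92+3+121 = 758 → 02 f6.

02f6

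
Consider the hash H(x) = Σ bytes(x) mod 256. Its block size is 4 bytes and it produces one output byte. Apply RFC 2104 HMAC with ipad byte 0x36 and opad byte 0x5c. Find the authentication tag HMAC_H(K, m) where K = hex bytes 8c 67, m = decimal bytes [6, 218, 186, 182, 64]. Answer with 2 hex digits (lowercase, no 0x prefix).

ca

Key hex bytes 8c 67 is 2 bytes ≤ B = 4; zero-pad to 4 bytes: K' = 8c 67 00 00.
K' ⊕ ipad = ba 51 36 36.  K' ⊕ opad = d0 3b 5c 5c.
Inner input = (K'⊕ipad) ∥ m = ba 51 36 36 ∥ 06 da ba b6 40.
Inner hash: sum = 186+81+54+54+6+218+186+182+64 = 1031; mod 256 = 7 → 07.
Outer input = (K'⊕opad) ∥ inner = d0 3b 5c 5c ∥ 07.
Outer hash (tag): sum = 208+59+92+92+7 = 458; mod 256 = 202 → ca.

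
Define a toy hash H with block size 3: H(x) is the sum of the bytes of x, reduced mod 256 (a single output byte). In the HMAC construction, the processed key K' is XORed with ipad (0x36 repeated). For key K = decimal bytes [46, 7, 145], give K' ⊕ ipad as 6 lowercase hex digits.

1831a7

Key decimal bytes [46, 7, 145] = 2e 07 91 is exactly B = 3 bytes: K' = 2e 07 91.
XOR each byte with 0x36: 2e⊕36=18, 07⊕36=31, 91⊕36=a7.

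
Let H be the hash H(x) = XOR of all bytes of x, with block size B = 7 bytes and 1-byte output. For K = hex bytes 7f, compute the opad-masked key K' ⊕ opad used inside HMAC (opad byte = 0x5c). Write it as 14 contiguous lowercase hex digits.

Key hex bytes 7f is 1 byte ≤ B = 7; zero-pad to 7 bytes: K' = 7f 00 00 00 00 00 00.
XOR each byte with 0x5c: 7f⊕5c=23, 00⊕5c=5c, 00⊕5c=5c, 00⊕5c=5c, 00⊕5c=5c, 00⊕5c=5c, 00⊕5c=5c.

235c5c5c5c5c5c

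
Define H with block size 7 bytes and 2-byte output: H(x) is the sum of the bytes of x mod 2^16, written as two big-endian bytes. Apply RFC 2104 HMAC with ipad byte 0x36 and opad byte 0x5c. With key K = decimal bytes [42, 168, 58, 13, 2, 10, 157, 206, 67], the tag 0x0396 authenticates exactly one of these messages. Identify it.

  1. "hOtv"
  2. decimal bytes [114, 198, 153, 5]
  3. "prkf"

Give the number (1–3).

3

Key decimal bytes [42, 168, 58, 13, 2, 10, 157, 206, 67] = 2a a8 3a 0d 02 0a 9d ce 43 is 9 bytes > B = 7, so hash it first: H(key) = 02 d3, then zero-pad to 7 bytes: K' = 02 d3 00 00 00 00 00.
K' ⊕ ipad = 34 e5 36 36 36 36 36; K' ⊕ opad = 5e 8f 5c 5c 5c 5c 5c.
m1: inner = H(34 e5 36 36 36 36 36 68 4f 74 76) = 03 c8; tag = H(5e 8f 5c 5c 5c 5c 5c 03 c8) = 0384
m2: inner = H(34 e5 36 36 36 36 36 72 c6 99 05) = 03 fd; tag = H(5e 8f 5c 5c 5c 5c 5c 03 fd) = 03b9
m3: inner = H(34 e5 36 36 36 36 36 70 72 6b 66) = 03 da; tag = H(5e 8f 5c 5c 5c 5c 5c 03 da) = 0396 ← matches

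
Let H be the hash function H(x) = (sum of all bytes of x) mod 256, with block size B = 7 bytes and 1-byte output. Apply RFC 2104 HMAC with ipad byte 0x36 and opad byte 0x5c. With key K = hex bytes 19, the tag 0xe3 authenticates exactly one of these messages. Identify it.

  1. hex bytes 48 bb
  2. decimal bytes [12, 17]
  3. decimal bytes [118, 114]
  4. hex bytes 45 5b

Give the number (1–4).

Key hex bytes 19 is 1 byte ≤ B = 7; zero-pad to 7 bytes: K' = 19 00 00 00 00 00 00.
K' ⊕ ipad = 2f 36 36 36 36 36 36; K' ⊕ opad = 45 5c 5c 5c 5c 5c 5c.
m1: inner = H(2f 36 36 36 36 36 36 48 bb) = 76; tag = H(45 5c 5c 5c 5c 5c 5c 76) = e3 ← matches
m2: inner = H(2f 36 36 36 36 36 36 0c 11) = 90; tag = H(45 5c 5c 5c 5c 5c 5c 90) = fd
m3: inner = H(2f 36 36 36 36 36 36 76 72) = 5b; tag = H(45 5c 5c 5c 5c 5c 5c 5b) = c8
m4: inner = H(2f 36 36 36 36 36 36 45 5b) = 13; tag = H(45 5c 5c 5c 5c 5c 5c 13) = 80

1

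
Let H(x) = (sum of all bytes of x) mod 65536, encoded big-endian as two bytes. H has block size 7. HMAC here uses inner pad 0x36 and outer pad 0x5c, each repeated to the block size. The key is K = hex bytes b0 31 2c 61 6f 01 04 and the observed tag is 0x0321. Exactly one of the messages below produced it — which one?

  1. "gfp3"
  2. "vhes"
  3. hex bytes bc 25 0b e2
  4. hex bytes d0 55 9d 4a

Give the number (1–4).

1

Key hex bytes b0 31 2c 61 6f 01 04 is exactly B = 7 bytes: K' = b0 31 2c 61 6f 01 04.
K' ⊕ ipad = 86 07 1a 57 59 37 32; K' ⊕ opad = ec 6d 70 3d 33 5d 58.
m1: inner = H(86 07 1a 57 59 37 32 67 66 70 33) = 03 30; tag = H(ec 6d 70 3d 33 5d 58 03 30) = 0321 ← matches
m2: inner = H(86 07 1a 57 59 37 32 76 68 65 73) = 03 76; tag = H(ec 6d 70 3d 33 5d 58 03 76) = 0367
m3: inner = H(86 07 1a 57 59 37 32 bc 25 0b e2) = 03 8e; tag = H(ec 6d 70 3d 33 5d 58 03 8e) = 037f
m4: inner = H(86 07 1a 57 59 37 32 d0 55 9d 4a) = 03 cc; tag = H(ec 6d 70 3d 33 5d 58 03 cc) = 03bd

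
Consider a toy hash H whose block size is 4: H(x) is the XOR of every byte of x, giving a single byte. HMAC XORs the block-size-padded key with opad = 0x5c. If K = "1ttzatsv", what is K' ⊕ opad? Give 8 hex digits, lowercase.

075c5c5c

Key "1ttzatsv" = 31 74 74 7a 61 74 73 76 is 8 bytes > B = 4, so hash it first: H(key) = 5b, then zero-pad to 4 bytes: K' = 5b 00 00 00.
XOR each byte with 0x5c: 5b⊕5c=07, 00⊕5c=5c, 00⊕5c=5c, 00⊕5c=5c.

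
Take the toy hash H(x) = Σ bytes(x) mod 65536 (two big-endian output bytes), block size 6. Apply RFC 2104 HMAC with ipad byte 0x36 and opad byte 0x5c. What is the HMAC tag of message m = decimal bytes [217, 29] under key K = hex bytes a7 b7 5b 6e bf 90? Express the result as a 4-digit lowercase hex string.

Key hex bytes a7 b7 5b 6e bf 90 is exactly B = 6 bytes: K' = a7 b7 5b 6e bf 90.
K' ⊕ ipad = 91 81 6d 58 89 a6.  K' ⊕ opad = fb eb 07 32 e3 cc.
Inner input = (K'⊕ipad) ∥ m = 91 81 6d 58 89 a6 ∥ d9 1d.
Inner hash: sum = 145+129+109+88+137+166+217+29 = 1020 → 03 fc.
Outer input = (K'⊕opad) ∥ inner = fb eb 07 32 e3 cc ∥ 03 fc.
Outer hash (tag): sum = 251+235+7+50+227+204+3+252 = 1229 → 04 cd.

04cd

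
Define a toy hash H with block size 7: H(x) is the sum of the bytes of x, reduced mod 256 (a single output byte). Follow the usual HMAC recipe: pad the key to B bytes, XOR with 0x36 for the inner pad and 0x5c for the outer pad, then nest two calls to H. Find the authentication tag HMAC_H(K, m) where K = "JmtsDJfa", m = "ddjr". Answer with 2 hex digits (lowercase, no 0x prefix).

84

Key "JmtsDJfa" = 4a 6d 74 73 44 4a 66 61 is 8 bytes > B = 7, so hash it first: H(key) = f3, then zero-pad to 7 bytes: K' = f3 00 00 00 00 00 00.
K' ⊕ ipad = c5 36 36 36 36 36 36.  K' ⊕ opad = af 5c 5c 5c 5c 5c 5c.
Inner input = (K'⊕ipad) ∥ m = c5 36 36 36 36 36 36 ∥ 64 64 6a 72.
Inner hash: sum = 197+54+54+54+54+54+54+100+100+106+114 = 941; mod 256 = 173 → ad.
Outer input = (K'⊕opad) ∥ inner = af 5c 5c 5c 5c 5c 5c ∥ ad.
Outer hash (tag): sum = 175+92+92+92+92+92+92+173 = 900; mod 256 = 132 → 84.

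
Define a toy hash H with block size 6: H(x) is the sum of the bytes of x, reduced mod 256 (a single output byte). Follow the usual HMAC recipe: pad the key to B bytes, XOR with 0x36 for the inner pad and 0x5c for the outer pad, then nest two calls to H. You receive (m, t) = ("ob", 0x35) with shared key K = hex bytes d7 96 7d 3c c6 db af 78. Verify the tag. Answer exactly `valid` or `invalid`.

valid

Key hex bytes d7 96 7d 3c c6 db af 78 is 8 bytes > B = 6, so hash it first: H(key) = ee, then zero-pad to 6 bytes: K' = ee 00 00 00 00 00.
K' ⊕ ipad = d8 36 36 36 36 36; K' ⊕ opad = b2 5c 5c 5c 5c 5c.
Inner hash: sum = 216+54+54+54+54+54+111+98 = 695; mod 256 = 183 → b7.
Outer hash (recomputed tag): sum = 178+92+92+92+92+92+183 = 821; mod 256 = 53 → 35.
Recomputed tag = 35; claimed = 35 → match.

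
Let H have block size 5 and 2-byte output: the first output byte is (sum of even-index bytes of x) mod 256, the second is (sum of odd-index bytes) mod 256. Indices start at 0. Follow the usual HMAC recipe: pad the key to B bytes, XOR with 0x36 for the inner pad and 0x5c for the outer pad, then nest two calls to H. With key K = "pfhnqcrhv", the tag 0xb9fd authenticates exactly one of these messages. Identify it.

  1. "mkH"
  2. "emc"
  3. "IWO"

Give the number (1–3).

1

Key "pfhnqcrhv" = 70 66 68 6e 71 63 72 68 76 is 9 bytes > B = 5, so hash it first: H(key) = 31 9f, then zero-pad to 5 bytes: K' = 31 9f 00 00 00.
K' ⊕ ipad = 07 a9 36 36 36; K' ⊕ opad = 6d c3 5c 5c 5c.
m1: inner = H(07 a9 36 36 36 6d 6b 48) = de 94; tag = H(6d c3 5c 5c 5c de 94) = b9fd ← matches
m2: inner = H(07 a9 36 36 36 65 6d 63) = e0 a7; tag = H(6d c3 5c 5c 5c e0 a7) = ccff
m3: inner = H(07 a9 36 36 36 49 57 4f) = ca 77; tag = H(6d c3 5c 5c 5c ca 77) = 9ce9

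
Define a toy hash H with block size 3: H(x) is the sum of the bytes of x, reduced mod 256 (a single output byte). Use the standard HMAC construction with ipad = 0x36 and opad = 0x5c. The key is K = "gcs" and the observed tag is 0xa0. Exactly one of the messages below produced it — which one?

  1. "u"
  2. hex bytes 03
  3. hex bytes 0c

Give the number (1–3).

3

Key "gcs" = 67 63 73 is exactly B = 3 bytes: K' = 67 63 73.
K' ⊕ ipad = 51 55 45; K' ⊕ opad = 3b 3f 2f.
m1: inner = H(51 55 45 75) = 60; tag = H(3b 3f 2f 60) = 09
m2: inner = H(51 55 45 03) = ee; tag = H(3b 3f 2f ee) = 97
m3: inner = H(51 55 45 0c) = f7; tag = H(3b 3f 2f f7) = a0 ← matches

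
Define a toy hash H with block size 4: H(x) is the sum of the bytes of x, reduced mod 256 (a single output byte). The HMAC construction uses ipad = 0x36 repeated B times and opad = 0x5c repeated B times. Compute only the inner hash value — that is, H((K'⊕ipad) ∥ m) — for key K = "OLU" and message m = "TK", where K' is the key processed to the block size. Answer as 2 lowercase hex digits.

Key "OLU" = 4f 4c 55 is 3 bytes ≤ B = 4; zero-pad to 4 bytes: K' = 4f 4c 55 00.
K' ⊕ ipad = 79 7a 63 36.
Inner input = 79 7a 63 36 ∥ 54 4b.
Inner hash: sum = 121+122+99+54+84+75 = 555; mod 256 = 43 → 2b.

2b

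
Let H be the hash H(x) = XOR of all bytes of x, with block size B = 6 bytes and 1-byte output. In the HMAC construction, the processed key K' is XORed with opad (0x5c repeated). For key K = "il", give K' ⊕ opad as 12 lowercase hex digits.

35305c5c5c5c

Key "il" = 69 6c is 2 bytes ≤ B = 6; zero-pad to 6 bytes: K' = 69 6c 00 00 00 00.
XOR each byte with 0x5c: 69⊕5c=35, 6c⊕5c=30, 00⊕5c=5c, 00⊕5c=5c, 00⊕5c=5c, 00⊕5c=5c.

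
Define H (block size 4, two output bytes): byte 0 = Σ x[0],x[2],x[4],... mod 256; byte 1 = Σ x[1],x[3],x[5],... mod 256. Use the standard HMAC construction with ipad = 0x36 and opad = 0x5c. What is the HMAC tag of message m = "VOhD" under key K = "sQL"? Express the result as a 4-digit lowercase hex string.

bc99

Key "sQL" = 73 51 4c is 3 bytes ≤ B = 4; zero-pad to 4 bytes: K' = 73 51 4c 00.
K' ⊕ ipad = 45 67 7a 36.  K' ⊕ opad = 2f 0d 10 5c.
Inner input = (K'⊕ipad) ∥ m = 45 67 7a 36 ∥ 56 4f 68 44.
Inner hash: even-index sum = 381 mod 256 = 125; odd-index sum = 304 mod 256 = 48 → 7d 30.
Outer input = (K'⊕opad) ∥ inner = 2f 0d 10 5c ∥ 7d 30.
Outer hash (tag): even-index sum = 188 mod 256 = 188; odd-index sum = 153 mod 256 = 153 → bc 99.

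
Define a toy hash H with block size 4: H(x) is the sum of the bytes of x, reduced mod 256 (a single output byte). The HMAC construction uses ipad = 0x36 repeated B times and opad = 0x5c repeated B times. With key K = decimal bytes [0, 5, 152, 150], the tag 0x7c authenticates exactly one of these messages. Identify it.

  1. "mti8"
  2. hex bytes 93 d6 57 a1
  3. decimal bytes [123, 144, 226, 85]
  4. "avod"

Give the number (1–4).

1

Key decimal bytes [0, 5, 152, 150] = 00 05 98 96 is exactly B = 4 bytes: K' = 00 05 98 96.
K' ⊕ ipad = 36 33 ae a0; K' ⊕ opad = 5c 59 c4 ca.
m1: inner = H(36 33 ae a0 6d 74 69 38) = 39; tag = H(5c 59 c4 ca 39) = 7c ← matches
m2: inner = H(36 33 ae a0 93 d6 57 a1) = 18; tag = H(5c 59 c4 ca 18) = 5b
m3: inner = H(36 33 ae a0 7b 90 e2 55) = f9; tag = H(5c 59 c4 ca f9) = 3c
m4: inner = H(36 33 ae a0 61 76 6f 64) = 61; tag = H(5c 59 c4 ca 61) = a4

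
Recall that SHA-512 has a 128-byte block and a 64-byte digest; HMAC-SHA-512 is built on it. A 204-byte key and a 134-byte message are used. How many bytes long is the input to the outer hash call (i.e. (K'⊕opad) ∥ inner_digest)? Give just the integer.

192

Key is 204 > 128 bytes, so it is hashed to 64 bytes then zero-padded to 128: |K'| = 128.
Outer input = (K'⊕opad) ∥ H(inner) → 128 + 64 = 192 bytes.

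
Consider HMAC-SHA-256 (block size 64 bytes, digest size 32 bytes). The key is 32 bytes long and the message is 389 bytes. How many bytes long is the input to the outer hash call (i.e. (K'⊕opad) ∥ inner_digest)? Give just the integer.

96

Key is 32 ≤ 64 bytes, zero-padded: |K'| = 64.
Outer input = (K'⊕opad) ∥ H(inner) → 64 + 32 = 96 bytes.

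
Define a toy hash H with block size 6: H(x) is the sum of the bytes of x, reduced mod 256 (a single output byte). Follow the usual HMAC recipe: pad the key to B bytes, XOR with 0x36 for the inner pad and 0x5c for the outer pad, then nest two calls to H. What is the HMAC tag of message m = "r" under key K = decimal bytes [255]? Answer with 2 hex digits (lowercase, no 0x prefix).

b8

Key decimal bytes [255] = ff is 1 byte ≤ B = 6; zero-pad to 6 bytes: K' = ff 00 00 00 00 00.
K' ⊕ ipad = c9 36 36 36 36 36.  K' ⊕ opad = a3 5c 5c 5c 5c 5c.
Inner input = (K'⊕ipad) ∥ m = c9 36 36 36 36 36 ∥ 72.
Inner hash: sum = 201+54+54+54+54+54+114 = 585; mod 256 = 73 → 49.
Outer input = (K'⊕opad) ∥ inner = a3 5c 5c 5c 5c 5c ∥ 49.
Outer hash (tag): sum = 163+92+92+92+92+92+73 = 696; mod 256 = 184 → b8.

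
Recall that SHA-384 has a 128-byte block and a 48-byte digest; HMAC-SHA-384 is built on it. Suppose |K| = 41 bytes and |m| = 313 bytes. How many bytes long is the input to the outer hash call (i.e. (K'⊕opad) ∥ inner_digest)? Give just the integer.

Key is 41 ≤ 128 bytes, zero-padded: |K'| = 128.
Outer input = (K'⊕opad) ∥ H(inner) → 128 + 48 = 176 bytes.

176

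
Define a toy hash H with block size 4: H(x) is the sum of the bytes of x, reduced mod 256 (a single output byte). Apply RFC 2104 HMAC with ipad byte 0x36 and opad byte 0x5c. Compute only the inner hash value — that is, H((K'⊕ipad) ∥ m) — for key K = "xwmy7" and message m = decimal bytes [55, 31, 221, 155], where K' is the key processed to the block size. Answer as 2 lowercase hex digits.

aa

Key "xwmy7" = 78 77 6d 79 37 is 5 bytes > B = 4, so hash it first: H(key) = 0c, then zero-pad to 4 bytes: K' = 0c 00 00 00.
K' ⊕ ipad = 3a 36 36 36.
Inner input = 3a 36 36 36 ∥ 37 1f dd 9b.
Inner hash: sum = 58+54+54+54+55+31+221+155 = 682; mod 256 = 170 → aa.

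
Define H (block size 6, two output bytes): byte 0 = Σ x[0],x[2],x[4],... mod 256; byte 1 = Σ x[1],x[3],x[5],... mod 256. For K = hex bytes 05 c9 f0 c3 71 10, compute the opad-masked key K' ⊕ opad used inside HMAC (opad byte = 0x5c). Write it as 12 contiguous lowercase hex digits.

5995ac9f2d4c

Key hex bytes 05 c9 f0 c3 71 10 is exactly B = 6 bytes: K' = 05 c9 f0 c3 71 10.
XOR each byte with 0x5c: 05⊕5c=59, c9⊕5c=95, f0⊕5c=ac, c3⊕5c=9f, 71⊕5c=2d, 10⊕5c=4c.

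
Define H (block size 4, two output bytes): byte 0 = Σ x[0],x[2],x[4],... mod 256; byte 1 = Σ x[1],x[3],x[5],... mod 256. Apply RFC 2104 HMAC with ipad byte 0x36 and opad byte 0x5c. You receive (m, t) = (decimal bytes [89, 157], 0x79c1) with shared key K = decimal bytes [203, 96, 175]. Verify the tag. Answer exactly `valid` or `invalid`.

Key decimal bytes [203, 96, 175] = cb 60 af is 3 bytes ≤ B = 4; zero-pad to 4 bytes: K' = cb 60 af 00.
K' ⊕ ipad = fd 56 99 36; K' ⊕ opad = 97 3c f3 5c.
Inner hash: even-index sum = 495 mod 256 = 239; odd-index sum = 297 mod 256 = 41 → ef 29.
Outer hash (recomputed tag): even-index sum = 633 mod 256 = 121; odd-index sum = 193 mod 256 = 193 → 79 c1.
Recomputed tag = 79c1; claimed = 79c1 → match.

valid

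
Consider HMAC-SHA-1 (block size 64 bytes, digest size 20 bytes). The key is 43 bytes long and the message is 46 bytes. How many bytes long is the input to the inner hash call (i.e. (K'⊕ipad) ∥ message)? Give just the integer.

Key is 43 ≤ 64 bytes, zero-padded: |K'| = 64.
Inner input = (K'⊕ipad) ∥ m → 64 + 46 = 110 bytes.

110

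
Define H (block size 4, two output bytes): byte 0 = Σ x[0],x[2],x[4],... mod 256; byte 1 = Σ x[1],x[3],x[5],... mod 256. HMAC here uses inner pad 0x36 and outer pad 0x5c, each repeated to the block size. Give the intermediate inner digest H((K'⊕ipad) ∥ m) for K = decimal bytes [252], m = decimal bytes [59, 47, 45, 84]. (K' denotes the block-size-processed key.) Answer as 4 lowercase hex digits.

68ef

Key decimal bytes [252] = fc is 1 byte ≤ B = 4; zero-pad to 4 bytes: K' = fc 00 00 00.
K' ⊕ ipad = ca 36 36 36.
Inner input = ca 36 36 36 ∥ 3b 2f 2d 54.
Inner hash: even-index sum = 360 mod 256 = 104; odd-index sum = 239 mod 256 = 239 → 68 ef.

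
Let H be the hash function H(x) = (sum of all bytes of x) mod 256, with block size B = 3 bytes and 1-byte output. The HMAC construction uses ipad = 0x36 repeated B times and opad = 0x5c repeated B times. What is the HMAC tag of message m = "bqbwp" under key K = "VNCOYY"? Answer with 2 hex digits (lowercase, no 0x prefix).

d2

Key "VNCOYY" = 56 4e 43 4f 59 59 is 6 bytes > B = 3, so hash it first: H(key) = e8, then zero-pad to 3 bytes: K' = e8 00 00.
K' ⊕ ipad = de 36 36.  K' ⊕ opad = b4 5c 5c.
Inner input = (K'⊕ipad) ∥ m = de 36 36 ∥ 62 71 62 77 70.
Inner hash: sum = 222+54+54+98+113+98+119+112 = 870; mod 256 = 102 → 66.
Outer input = (K'⊕opad) ∥ inner = b4 5c 5c ∥ 66.
Outer hash (tag): sum = 180+92+92+102 = 466; mod 256 = 210 → d2.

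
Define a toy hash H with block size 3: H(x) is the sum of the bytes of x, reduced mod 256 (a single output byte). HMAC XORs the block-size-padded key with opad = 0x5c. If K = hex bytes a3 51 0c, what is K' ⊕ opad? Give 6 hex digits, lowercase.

Key hex bytes a3 51 0c is exactly B = 3 bytes: K' = a3 51 0c.
XOR each byte with 0x5c: a3⊕5c=ff, 51⊕5c=0d, 0c⊕5c=50.

ff0d50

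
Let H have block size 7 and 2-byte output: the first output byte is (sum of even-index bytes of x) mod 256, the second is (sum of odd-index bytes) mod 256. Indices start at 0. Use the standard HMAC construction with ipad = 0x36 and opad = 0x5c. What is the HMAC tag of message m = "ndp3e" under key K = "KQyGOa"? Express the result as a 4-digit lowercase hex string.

1d77

Key "KQyGOa" = 4b 51 79 47 4f 61 is 6 bytes ≤ B = 7; zero-pad to 7 bytes: K' = 4b 51 79 47 4f 61 00.
K' ⊕ ipad = 7d 67 4f 71 79 57 36.  K' ⊕ opad = 17 0d 25 1b 13 3d 5c.
Inner input = (K'⊕ipad) ∥ m = 7d 67 4f 71 79 57 36 ∥ 6e 64 70 33 65.
Inner hash: even-index sum = 530 mod 256 = 18; odd-index sum = 626 mod 256 = 114 → 12 72.
Outer input = (K'⊕opad) ∥ inner = 17 0d 25 1b 13 3d 5c ∥ 12 72.
Outer hash (tag): even-index sum = 285 mod 256 = 29; odd-index sum = 119 mod 256 = 119 → 1d 77.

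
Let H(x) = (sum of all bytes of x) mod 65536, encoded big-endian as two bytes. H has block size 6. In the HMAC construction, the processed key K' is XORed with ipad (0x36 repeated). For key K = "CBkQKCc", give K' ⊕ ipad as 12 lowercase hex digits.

Key "CBkQKCc" = 43 42 6b 51 4b 43 63 is 7 bytes > B = 6, so hash it first: H(key) = 02 32, then zero-pad to 6 bytes: K' = 02 32 00 00 00 00.
XOR each byte with 0x36: 02⊕36=34, 32⊕36=04, 00⊕36=36, 00⊕36=36, 00⊕36=36, 00⊕36=36.

340436363636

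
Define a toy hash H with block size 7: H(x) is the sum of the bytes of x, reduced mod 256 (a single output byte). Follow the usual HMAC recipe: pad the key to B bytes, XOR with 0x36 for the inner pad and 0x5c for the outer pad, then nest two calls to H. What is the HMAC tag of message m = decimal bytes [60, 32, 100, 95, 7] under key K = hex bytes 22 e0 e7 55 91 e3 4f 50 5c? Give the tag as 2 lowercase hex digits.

1e

Key hex bytes 22 e0 e7 55 91 e3 4f 50 5c is 9 bytes > B = 7, so hash it first: H(key) = ad, then zero-pad to 7 bytes: K' = ad 00 00 00 00 00 00.
K' ⊕ ipad = 9b 36 36 36 36 36 36.  K' ⊕ opad = f1 5c 5c 5c 5c 5c 5c.
Inner input = (K'⊕ipad) ∥ m = 9b 36 36 36 36 36 36 ∥ 3c 20 64 5f 07.
Inner hash: sum = 155+54+54+54+54+54+54+60+32+100+95+7 = 773; mod 256 = 5 → 05.
Outer input = (K'⊕opad) ∥ inner = f1 5c 5c 5c 5c 5c 5c ∥ 05.
Outer hash (tag): sum = 241+92+92+92+92+92+92+5 = 798; mod 256 = 30 → 1e.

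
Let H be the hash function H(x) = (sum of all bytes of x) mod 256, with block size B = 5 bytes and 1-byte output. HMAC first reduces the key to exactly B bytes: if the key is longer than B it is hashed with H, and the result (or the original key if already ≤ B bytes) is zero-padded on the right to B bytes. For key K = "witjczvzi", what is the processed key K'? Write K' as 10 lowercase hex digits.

|K| = 9 > B = 5, so first hash the key.
H(K): sum = 119+105+116+106+99+122+118+122+105 = 1012; mod 256 = 244 → f4.
Zero-pad H(K) = f4 to 5 bytes: K' = f4 00 00 00 00.

f400000000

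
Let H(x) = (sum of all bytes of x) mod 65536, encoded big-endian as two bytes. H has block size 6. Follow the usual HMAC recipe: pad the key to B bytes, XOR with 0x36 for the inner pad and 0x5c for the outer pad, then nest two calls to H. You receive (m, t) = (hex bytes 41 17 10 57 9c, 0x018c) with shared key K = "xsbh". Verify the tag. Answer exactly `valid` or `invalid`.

valid

Key "xsbh" = 78 73 62 68 is 4 bytes ≤ B = 6; zero-pad to 6 bytes: K' = 78 73 62 68 00 00.
K' ⊕ ipad = 4e 45 54 5e 36 36; K' ⊕ opad = 24 2f 3e 34 5c 5c.
Inner hash: sum = 78+69+84+94+54+54+65+23+16+87+156 = 780 → 03 0c.
Outer hash (recomputed tag): sum = 36+47+62+52+92+92+3+12 = 396 → 01 8c.
Recomputed tag = 018c; claimed = 018c → match.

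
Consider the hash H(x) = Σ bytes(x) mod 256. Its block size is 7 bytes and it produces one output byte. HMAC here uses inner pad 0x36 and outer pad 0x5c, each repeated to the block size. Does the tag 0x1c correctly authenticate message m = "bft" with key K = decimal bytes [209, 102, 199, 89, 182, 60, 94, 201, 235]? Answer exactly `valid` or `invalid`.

Key decimal bytes [209, 102, 199, 89, 182, 60, 94, 201, 235] = d1 66 c7 59 b6 3c 5e c9 eb is 9 bytes > B = 7, so hash it first: H(key) = 5b, then zero-pad to 7 bytes: K' = 5b 00 00 00 00 00 00.
K' ⊕ ipad = 6d 36 36 36 36 36 36; K' ⊕ opad = 07 5c 5c 5c 5c 5c 5c.
Inner hash: sum = 109+54+54+54+54+54+54+98+102+116 = 749; mod 256 = 237 → ed.
Outer hash (recomputed tag): sum = 7+92+92+92+92+92+92+237 = 796; mod 256 = 28 → 1c.
Recomputed tag = 1c; claimed = 1c → match.

valid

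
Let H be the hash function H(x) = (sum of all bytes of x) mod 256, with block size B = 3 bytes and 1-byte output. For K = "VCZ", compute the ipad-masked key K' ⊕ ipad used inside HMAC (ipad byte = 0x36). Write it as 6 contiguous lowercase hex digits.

60756c

Key "VCZ" = 56 43 5a is exactly B = 3 bytes: K' = 56 43 5a.
XOR each byte with 0x36: 56⊕36=60, 43⊕36=75, 5a⊕36=6c.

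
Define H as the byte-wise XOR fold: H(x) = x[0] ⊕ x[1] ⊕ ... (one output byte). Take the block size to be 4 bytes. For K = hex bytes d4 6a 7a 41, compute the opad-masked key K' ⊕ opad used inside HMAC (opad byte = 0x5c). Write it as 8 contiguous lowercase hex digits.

8836261d

Key hex bytes d4 6a 7a 41 is exactly B = 4 bytes: K' = d4 6a 7a 41.
XOR each byte with 0x5c: d4⊕5c=88, 6a⊕5c=36, 7a⊕5c=26, 41⊕5c=1d.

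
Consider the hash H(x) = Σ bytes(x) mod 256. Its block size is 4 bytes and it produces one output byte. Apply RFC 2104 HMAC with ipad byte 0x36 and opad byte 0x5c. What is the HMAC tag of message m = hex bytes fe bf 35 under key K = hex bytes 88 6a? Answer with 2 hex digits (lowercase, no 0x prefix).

3a

Key hex bytes 88 6a is 2 bytes ≤ B = 4; zero-pad to 4 bytes: K' = 88 6a 00 00.
K' ⊕ ipad = be 5c 36 36.  K' ⊕ opad = d4 36 5c 5c.
Inner input = (K'⊕ipad) ∥ m = be 5c 36 36 ∥ fe bf 35.
Inner hash: sum = 190+92+54+54+254+191+53 = 888; mod 256 = 120 → 78.
Outer input = (K'⊕opad) ∥ inner = d4 36 5c 5c ∥ 78.
Outer hash (tag): sum = 212+54+92+92+120 = 570; mod 256 = 58 → 3a.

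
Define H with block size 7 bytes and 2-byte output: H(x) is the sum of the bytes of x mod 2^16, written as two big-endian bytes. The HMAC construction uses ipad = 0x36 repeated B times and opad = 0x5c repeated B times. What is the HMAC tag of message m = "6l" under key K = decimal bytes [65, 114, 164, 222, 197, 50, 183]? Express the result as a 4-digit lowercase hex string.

Key decimal bytes [65, 114, 164, 222, 197, 50, 183] = 41 72 a4 de c5 32 b7 is exactly B = 7 bytes: K' = 41 72 a4 de c5 32 b7.
K' ⊕ ipad = 77 44 92 e8 f3 04 81.  K' ⊕ opad = 1d 2e f8 82 99 6e eb.
Inner input = (K'⊕ipad) ∥ m = 77 44 92 e8 f3 04 81 ∥ 36 6c.
Inner hash: sum = 119+68+146+232+243+4+129+54+108 = 1103 → 04 4f.
Outer input = (K'⊕opad) ∥ inner = 1d 2e f8 82 99 6e eb ∥ 04 4f.
Outer hash (tag): sum = 29+46+248+130+153+110+235+4+79 = 1034 → 04 0a.

040a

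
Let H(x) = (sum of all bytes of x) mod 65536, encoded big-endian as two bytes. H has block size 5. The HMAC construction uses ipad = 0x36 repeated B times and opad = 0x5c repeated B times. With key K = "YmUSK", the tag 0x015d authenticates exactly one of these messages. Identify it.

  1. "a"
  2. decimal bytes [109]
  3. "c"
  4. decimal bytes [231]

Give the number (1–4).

4

Key "YmUSK" = 59 6d 55 53 4b is exactly B = 5 bytes: K' = 59 6d 55 53 4b.
K' ⊕ ipad = 6f 5b 63 65 7d; K' ⊕ opad = 05 31 09 0f 17.
m1: inner = H(6f 5b 63 65 7d 61) = 02 70; tag = H(05 31 09 0f 17 02 70) = 00d7
m2: inner = H(6f 5b 63 65 7d 6d) = 02 7c; tag = H(05 31 09 0f 17 02 7c) = 00e3
m3: inner = H(6f 5b 63 65 7d 63) = 02 72; tag = H(05 31 09 0f 17 02 72) = 00d9
m4: inner = H(6f 5b 63 65 7d e7) = 02 f6; tag = H(05 31 09 0f 17 02 f6) = 015d ← matches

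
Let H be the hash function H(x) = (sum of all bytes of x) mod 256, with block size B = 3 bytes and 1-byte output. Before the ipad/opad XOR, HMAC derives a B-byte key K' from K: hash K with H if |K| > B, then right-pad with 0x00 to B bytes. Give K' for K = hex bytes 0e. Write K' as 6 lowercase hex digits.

0e0000

Key hex bytes 0e is 1 byte ≤ B = 3; zero-pad to 3 bytes: K' = 0e 00 00.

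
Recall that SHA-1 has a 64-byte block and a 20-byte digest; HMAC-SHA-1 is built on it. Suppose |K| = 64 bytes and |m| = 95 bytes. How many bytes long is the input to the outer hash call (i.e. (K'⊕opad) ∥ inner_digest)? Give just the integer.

Key is 64 ≤ 64 bytes, zero-padded: |K'| = 64.
Outer input = (K'⊕opad) ∥ H(inner) → 64 + 20 = 84 bytes.

84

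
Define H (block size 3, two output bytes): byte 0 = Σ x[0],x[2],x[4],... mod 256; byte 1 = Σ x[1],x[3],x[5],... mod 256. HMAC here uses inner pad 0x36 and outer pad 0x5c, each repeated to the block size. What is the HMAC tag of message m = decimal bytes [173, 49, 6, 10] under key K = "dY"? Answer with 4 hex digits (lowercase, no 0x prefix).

Key "dY" = 64 59 is 2 bytes ≤ B = 3; zero-pad to 3 bytes: K' = 64 59 00.
K' ⊕ ipad = 52 6f 36.  K' ⊕ opad = 38 05 5c.
Inner input = (K'⊕ipad) ∥ m = 52 6f 36 ∥ ad 31 06 0a.
Inner hash: even-index sum = 195 mod 256 = 195; odd-index sum = 290 mod 256 = 34 → c3 22.
Outer input = (K'⊕opad) ∥ inner = 38 05 5c ∥ c3 22.
Outer hash (tag): even-index sum = 182 mod 256 = 182; odd-index sum = 200 mod 256 = 200 → b6 c8.

b6c8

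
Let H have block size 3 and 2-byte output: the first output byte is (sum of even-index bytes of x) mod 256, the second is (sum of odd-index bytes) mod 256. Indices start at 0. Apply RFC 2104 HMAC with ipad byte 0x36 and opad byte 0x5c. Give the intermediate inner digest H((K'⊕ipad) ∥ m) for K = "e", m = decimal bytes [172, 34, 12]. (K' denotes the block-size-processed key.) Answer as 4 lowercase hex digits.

Key "e" = 65 is 1 byte ≤ B = 3; zero-pad to 3 bytes: K' = 65 00 00.
K' ⊕ ipad = 53 36 36.
Inner input = 53 36 36 ∥ ac 22 0c.
Inner hash: even-index sum = 171 mod 256 = 171; odd-index sum = 238 mod 256 = 238 → ab ee.

abee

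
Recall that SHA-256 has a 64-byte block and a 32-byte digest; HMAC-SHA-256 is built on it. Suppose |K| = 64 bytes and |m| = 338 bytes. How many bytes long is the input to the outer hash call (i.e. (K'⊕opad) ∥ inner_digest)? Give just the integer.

Key is 64 ≤ 64 bytes, zero-padded: |K'| = 64.
Outer input = (K'⊕opad) ∥ H(inner) → 64 + 32 = 96 bytes.

96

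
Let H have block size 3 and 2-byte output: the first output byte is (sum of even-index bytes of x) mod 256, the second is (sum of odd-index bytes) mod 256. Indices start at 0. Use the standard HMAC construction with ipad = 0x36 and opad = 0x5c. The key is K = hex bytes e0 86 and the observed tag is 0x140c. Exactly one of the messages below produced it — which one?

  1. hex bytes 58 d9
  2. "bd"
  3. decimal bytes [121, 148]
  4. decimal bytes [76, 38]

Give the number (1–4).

Key hex bytes e0 86 is 2 bytes ≤ B = 3; zero-pad to 3 bytes: K' = e0 86 00.
K' ⊕ ipad = d6 b0 36; K' ⊕ opad = bc da 5c.
m1: inner = H(d6 b0 36 58 d9) = e5 08; tag = H(bc da 5c e5 08) = 20bf
m2: inner = H(d6 b0 36 62 64) = 70 12; tag = H(bc da 5c 70 12) = 2a4a
m3: inner = H(d6 b0 36 79 94) = a0 29; tag = H(bc da 5c a0 29) = 417a
m4: inner = H(d6 b0 36 4c 26) = 32 fc; tag = H(bc da 5c 32 fc) = 140c ← matches

4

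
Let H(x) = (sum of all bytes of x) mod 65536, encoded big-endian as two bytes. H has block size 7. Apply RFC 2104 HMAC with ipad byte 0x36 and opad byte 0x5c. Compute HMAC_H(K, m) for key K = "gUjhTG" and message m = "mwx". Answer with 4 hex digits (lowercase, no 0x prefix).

0203

Key "gUjhTG" = 67 55 6a 68 54 47 is 6 bytes ≤ B = 7; zero-pad to 7 bytes: K' = 67 55 6a 68 54 47 00.
K' ⊕ ipad = 51 63 5c 5e 62 71 36.  K' ⊕ opad = 3b 09 36 34 08 1b 5c.
Inner input = (K'⊕ipad) ∥ m = 51 63 5c 5e 62 71 36 ∥ 6d 77 78.
Inner hash: sum = 81+99+92+94+98+113+54+109+119+120 = 979 → 03 d3.
Outer input = (K'⊕opad) ∥ inner = 3b 09 36 34 08 1b 5c ∥ 03 d3.
Outer hash (tag): sum = 59+9+54+52+8+27+92+3+211 = 515 → 02 03.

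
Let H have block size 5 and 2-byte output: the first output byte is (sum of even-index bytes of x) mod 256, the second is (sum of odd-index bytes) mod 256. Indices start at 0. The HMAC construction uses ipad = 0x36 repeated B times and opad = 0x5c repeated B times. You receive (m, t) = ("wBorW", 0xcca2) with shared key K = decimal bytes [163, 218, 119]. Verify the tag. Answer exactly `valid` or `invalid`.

Key decimal bytes [163, 218, 119] = a3 da 77 is 3 bytes ≤ B = 5; zero-pad to 5 bytes: K' = a3 da 77 00 00.
K' ⊕ ipad = 95 ec 41 36 36; K' ⊕ opad = ff 86 2b 5c 5c.
Inner hash: even-index sum = 448 mod 256 = 192; odd-index sum = 607 mod 256 = 95 → c0 5f.
Outer hash (recomputed tag): even-index sum = 485 mod 256 = 229; odd-index sum = 418 mod 256 = 162 → e5 a2.
Recomputed tag = e5a2; claimed = cca2 → mismatch.

invalid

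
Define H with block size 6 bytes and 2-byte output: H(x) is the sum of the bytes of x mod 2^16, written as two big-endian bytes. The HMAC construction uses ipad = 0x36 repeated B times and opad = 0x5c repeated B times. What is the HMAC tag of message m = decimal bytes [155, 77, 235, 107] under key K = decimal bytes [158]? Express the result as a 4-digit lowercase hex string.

Key decimal bytes [158] = 9e is 1 byte ≤ B = 6; zero-pad to 6 bytes: K' = 9e 00 00 00 00 00.
K' ⊕ ipad = a8 36 36 36 36 36.  K' ⊕ opad = c2 5c 5c 5c 5c 5c.
Inner input = (K'⊕ipad) ∥ m = a8 36 36 36 36 36 ∥ 9b 4d eb 6b.
Inner hash: sum = 168+54+54+54+54+54+155+77+235+107 = 1012 → 03 f4.
Outer input = (K'⊕opad) ∥ inner = c2 5c 5c 5c 5c 5c ∥ 03 f4.
Outer hash (tag): sum = 194+92+92+92+92+92+3+244 = 901 → 03 85.

0385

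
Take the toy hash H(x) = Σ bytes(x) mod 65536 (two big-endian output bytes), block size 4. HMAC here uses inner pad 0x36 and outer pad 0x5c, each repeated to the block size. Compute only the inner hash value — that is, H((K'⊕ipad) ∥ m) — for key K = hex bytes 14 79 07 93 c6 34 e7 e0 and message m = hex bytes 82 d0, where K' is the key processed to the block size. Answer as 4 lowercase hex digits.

02d1

Key hex bytes 14 79 07 93 c6 34 e7 e0 is 8 bytes > B = 4, so hash it first: H(key) = 03 e8, then zero-pad to 4 bytes: K' = 03 e8 00 00.
K' ⊕ ipad = 35 de 36 36.
Inner input = 35 de 36 36 ∥ 82 d0.
Inner hash: sum = 53+222+54+54+130+208 = 721 → 02 d1.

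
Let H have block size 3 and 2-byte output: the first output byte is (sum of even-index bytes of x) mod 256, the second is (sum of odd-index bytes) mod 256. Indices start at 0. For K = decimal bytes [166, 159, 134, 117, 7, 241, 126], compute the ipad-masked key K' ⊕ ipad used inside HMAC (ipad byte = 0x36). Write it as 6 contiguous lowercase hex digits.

873336

Key decimal bytes [166, 159, 134, 117, 7, 241, 126] = a6 9f 86 75 07 f1 7e is 7 bytes > B = 3, so hash it first: H(key) = b1 05, then zero-pad to 3 bytes: K' = b1 05 00.
XOR each byte with 0x36: b1⊕36=87, 05⊕36=33, 00⊕36=36.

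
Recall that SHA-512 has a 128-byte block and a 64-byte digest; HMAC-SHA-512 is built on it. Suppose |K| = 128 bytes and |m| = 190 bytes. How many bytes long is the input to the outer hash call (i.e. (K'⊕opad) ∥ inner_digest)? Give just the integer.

192

Key is 128 ≤ 128 bytes, zero-padded: |K'| = 128.
Outer input = (K'⊕opad) ∥ H(inner) → 128 + 64 = 192 bytes.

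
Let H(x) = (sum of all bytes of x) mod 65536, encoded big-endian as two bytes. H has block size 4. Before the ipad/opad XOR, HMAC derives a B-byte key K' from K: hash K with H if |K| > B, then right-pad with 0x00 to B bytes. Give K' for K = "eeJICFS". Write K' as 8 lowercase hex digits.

02390000

|K| = 7 > B = 4, so first hash the key.
H(K): sum = 101+101+74+73+67+70+83 = 569 → 02 39.
Zero-pad H(K) = 02 39 to 4 bytes: K' = 02 39 00 00.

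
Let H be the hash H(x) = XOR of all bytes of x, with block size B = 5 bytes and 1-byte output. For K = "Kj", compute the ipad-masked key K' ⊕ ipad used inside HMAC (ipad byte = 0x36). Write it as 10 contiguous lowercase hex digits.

7d5c363636

Key "Kj" = 4b 6a is 2 bytes ≤ B = 5; zero-pad to 5 bytes: K' = 4b 6a 00 00 00.
XOR each byte with 0x36: 4b⊕36=7d, 6a⊕36=5c, 00⊕36=36, 00⊕36=36, 00⊕36=36.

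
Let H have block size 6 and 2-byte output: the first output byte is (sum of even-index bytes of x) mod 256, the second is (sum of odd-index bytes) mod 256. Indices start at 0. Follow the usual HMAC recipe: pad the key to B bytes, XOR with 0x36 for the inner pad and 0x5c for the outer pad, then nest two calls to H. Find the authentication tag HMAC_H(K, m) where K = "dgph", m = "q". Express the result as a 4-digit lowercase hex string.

Key "dgph" = 64 67 70 68 is 4 bytes ≤ B = 6; zero-pad to 6 bytes: K' = 64 67 70 68 00 00.
K' ⊕ ipad = 52 51 46 5e 36 36.  K' ⊕ opad = 38 3b 2c 34 5c 5c.
Inner input = (K'⊕ipad) ∥ m = 52 51 46 5e 36 36 ∥ 71.
Inner hash: even-index sum = 319 mod 256 = 63; odd-index sum = 229 mod 256 = 229 → 3f e5.
Outer input = (K'⊕opad) ∥ inner = 38 3b 2c 34 5c 5c ∥ 3f e5.
Outer hash (tag): even-index sum = 255 mod 256 = 255; odd-index sum = 432 mod 256 = 176 → ff b0.

ffb0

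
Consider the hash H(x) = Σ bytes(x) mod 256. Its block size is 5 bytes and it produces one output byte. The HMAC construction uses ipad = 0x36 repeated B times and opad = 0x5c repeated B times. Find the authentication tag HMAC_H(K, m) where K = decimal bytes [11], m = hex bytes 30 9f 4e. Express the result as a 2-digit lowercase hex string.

f9

Key decimal bytes [11] = 0b is 1 byte ≤ B = 5; zero-pad to 5 bytes: K' = 0b 00 00 00 00.
K' ⊕ ipad = 3d 36 36 36 36.  K' ⊕ opad = 57 5c 5c 5c 5c.
Inner input = (K'⊕ipad) ∥ m = 3d 36 36 36 36 ∥ 30 9f 4e.
Inner hash: sum = 61+54+54+54+54+48+159+78 = 562; mod 256 = 50 → 32.
Outer input = (K'⊕opad) ∥ inner = 57 5c 5c 5c 5c ∥ 32.
Outer hash (tag): sum = 87+92+92+92+92+50 = 505; mod 256 = 249 → f9.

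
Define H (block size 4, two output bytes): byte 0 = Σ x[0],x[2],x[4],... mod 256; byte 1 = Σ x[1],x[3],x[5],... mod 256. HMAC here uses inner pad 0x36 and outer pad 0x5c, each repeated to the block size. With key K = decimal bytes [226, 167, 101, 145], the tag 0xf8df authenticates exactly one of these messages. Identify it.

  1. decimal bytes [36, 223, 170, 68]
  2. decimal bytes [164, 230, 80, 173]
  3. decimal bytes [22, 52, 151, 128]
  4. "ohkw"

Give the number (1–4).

4

Key decimal bytes [226, 167, 101, 145] = e2 a7 65 91 is exactly B = 4 bytes: K' = e2 a7 65 91.
K' ⊕ ipad = d4 91 53 a7; K' ⊕ opad = be fb 39 cd.
m1: inner = H(d4 91 53 a7 24 df aa 44) = f5 5b; tag = H(be fb 39 cd f5 5b) = ec23
m2: inner = H(d4 91 53 a7 a4 e6 50 ad) = 1b cb; tag = H(be fb 39 cd 1b cb) = 1293
m3: inner = H(d4 91 53 a7 16 34 97 80) = d4 ec; tag = H(be fb 39 cd d4 ec) = cbb4
m4: inner = H(d4 91 53 a7 6f 68 6b 77) = 01 17; tag = H(be fb 39 cd 01 17) = f8df ← matches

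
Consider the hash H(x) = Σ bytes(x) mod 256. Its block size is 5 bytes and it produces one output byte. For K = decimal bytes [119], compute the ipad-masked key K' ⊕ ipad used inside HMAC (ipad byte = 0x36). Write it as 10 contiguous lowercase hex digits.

Key decimal bytes [119] = 77 is 1 byte ≤ B = 5; zero-pad to 5 bytes: K' = 77 00 00 00 00.
XOR each byte with 0x36: 77⊕36=41, 00⊕36=36, 00⊕36=36, 00⊕36=36, 00⊕36=36.

4136363636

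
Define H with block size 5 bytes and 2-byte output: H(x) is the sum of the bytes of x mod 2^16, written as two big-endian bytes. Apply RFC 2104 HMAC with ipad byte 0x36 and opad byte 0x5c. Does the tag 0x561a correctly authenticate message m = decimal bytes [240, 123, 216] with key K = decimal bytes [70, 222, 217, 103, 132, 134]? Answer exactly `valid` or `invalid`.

Key decimal bytes [70, 222, 217, 103, 132, 134] = 46 de d9 67 84 86 is 6 bytes > B = 5, so hash it first: H(key) = 03 6e, then zero-pad to 5 bytes: K' = 03 6e 00 00 00.
K' ⊕ ipad = 35 58 36 36 36; K' ⊕ opad = 5f 32 5c 5c 5c.
Inner hash: sum = 53+88+54+54+54+240+123+216 = 882 → 03 72.
Outer hash (recomputed tag): sum = 95+50+92+92+92+3+114 = 538 → 02 1a.
Recomputed tag = 021a; claimed = 561a → mismatch.

invalid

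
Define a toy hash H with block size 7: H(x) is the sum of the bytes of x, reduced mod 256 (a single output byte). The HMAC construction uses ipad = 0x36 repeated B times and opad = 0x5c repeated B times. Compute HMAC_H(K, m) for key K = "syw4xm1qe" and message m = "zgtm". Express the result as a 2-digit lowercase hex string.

Key "syw4xm1qe" = 73 79 77 34 78 6d 31 71 65 is 9 bytes > B = 7, so hash it first: H(key) = 83, then zero-pad to 7 bytes: K' = 83 00 00 00 00 00 00.
K' ⊕ ipad = b5 36 36 36 36 36 36.  K' ⊕ opad = df 5c 5c 5c 5c 5c 5c.
Inner input = (K'⊕ipad) ∥ m = b5 36 36 36 36 36 36 ∥ 7a 67 74 6d.
Inner hash: sum = 181+54+54+54+54+54+54+122+103+116+109 = 955; mod 256 = 187 → bb.
Outer input = (K'⊕opad) ∥ inner = df 5c 5c 5c 5c 5c 5c ∥ bb.
Outer hash (tag): sum = 223+92+92+92+92+92+92+187 = 962; mod 256 = 194 → c2.

c2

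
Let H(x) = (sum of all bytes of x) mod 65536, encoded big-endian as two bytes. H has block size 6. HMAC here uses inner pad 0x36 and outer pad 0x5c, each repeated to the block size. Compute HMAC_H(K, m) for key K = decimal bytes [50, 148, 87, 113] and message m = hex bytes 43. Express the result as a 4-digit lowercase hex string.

Key decimal bytes [50, 148, 87, 113] = 32 94 57 71 is 4 bytes ≤ B = 6; zero-pad to 6 bytes: K' = 32 94 57 71 00 00.
K' ⊕ ipad = 04 a2 61 47 36 36.  K' ⊕ opad = 6e c8 0b 2d 5c 5c.
Inner input = (K'⊕ipad) ∥ m = 04 a2 61 47 36 36 ∥ 43.
Inner hash: sum = 4+162+97+71+54+54+67 = 509 → 01 fd.
Outer input = (K'⊕opad) ∥ inner = 6e c8 0b 2d 5c 5c ∥ 01 fd.
Outer hash (tag): sum = 110+200+11+45+92+92+1+253 = 804 → 03 24.

0324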